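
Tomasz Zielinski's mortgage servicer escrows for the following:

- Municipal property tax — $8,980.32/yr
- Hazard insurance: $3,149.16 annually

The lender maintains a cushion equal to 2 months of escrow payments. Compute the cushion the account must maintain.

Municipal property tax = $8,980.32
Hazard insurance = $3,149.16
Yearly total = $12,129.48
Base monthly escrow = $12,129.48 ÷ 12 = $1,010.79
Reserve = 2 × $1,010.79 = $2,021.58

$2,021.58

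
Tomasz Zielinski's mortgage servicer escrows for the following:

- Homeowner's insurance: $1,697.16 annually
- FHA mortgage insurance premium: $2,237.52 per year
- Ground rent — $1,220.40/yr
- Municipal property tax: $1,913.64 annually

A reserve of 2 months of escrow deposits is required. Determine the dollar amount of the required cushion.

$1,178.12

Homeowner's insurance = $1,697.16 annually
FHA mortgage insurance premium = $2,237.52 annually
Ground rent = $1,220.40 annually
Municipal property tax = $1,913.64 annually
Combined annual = $7,068.72
Monthly escrow = $7,068.72 ÷ 12 = $589.06
Required cushion = 2 × $589.06 = $1,178.12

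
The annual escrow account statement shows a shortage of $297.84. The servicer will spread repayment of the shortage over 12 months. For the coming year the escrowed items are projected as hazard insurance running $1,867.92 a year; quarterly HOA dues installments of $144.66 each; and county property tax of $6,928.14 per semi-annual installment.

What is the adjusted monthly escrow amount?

Hazard insurance — $1,867.92
HOA dues — $144.66 × 4 = $578.64
County property tax — $6,928.14 × 2 = $13,856.28
Total annual escrow = $1,867.92 + $578.64 + $13,856.28 = $16,302.84
Monthly = $16,302.84 / 12 = $1,358.57
Shortage spread = $297.84 ÷ 12 = $24.82/mo
New monthly escrow = $1,358.57 + $24.82 = $1,383.39

$1,383.39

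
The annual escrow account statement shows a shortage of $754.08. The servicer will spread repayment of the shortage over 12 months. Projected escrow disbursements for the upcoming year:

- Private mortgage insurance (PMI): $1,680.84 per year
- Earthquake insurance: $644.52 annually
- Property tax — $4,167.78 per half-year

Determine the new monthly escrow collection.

$951.25

Private mortgage insurance (PMI) — $1,680.84
Earthquake insurance — $644.52
Property tax — $4,167.78 × 2 = $8,335.56
Annual escrow total = $1,680.84 + $644.52 + $8,335.56 = $10,660.92
Monthly escrow = $10,660.92 / 12 = $888.41
Shortage per month = $754.08 ÷ 12 = $62.84
New monthly escrow = $888.41 + $62.84 = $951.25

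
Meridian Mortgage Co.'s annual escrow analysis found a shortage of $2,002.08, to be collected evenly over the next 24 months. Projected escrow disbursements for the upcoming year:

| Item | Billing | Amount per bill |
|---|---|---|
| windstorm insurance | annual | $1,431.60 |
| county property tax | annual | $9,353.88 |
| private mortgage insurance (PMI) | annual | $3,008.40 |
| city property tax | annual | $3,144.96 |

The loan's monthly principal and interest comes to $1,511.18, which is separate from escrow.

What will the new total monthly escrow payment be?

Windstorm insurance: $1,431.60
County property tax: $9,353.88
Private mortgage insurance (PMI): $3,008.40
City property tax: $3,144.96
Yearly total = $1,431.60 + $9,353.88 + $3,008.40 + $3,144.96 = $16,938.84
Per month = $16,938.84 ÷ 12 = $1,411.57
Monthly shortage recovery: $2,002.08 / 24 = $83.42
New monthly escrow = $1,411.57 + $83.42 = $1,494.99

$1,494.99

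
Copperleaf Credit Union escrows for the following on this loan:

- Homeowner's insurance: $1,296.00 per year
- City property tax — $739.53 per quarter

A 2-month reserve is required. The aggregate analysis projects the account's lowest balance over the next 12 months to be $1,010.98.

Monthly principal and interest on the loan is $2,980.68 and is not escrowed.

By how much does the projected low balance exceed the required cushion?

$301.96

Homeowner's insurance = $1,296.00 per year
City property tax = $739.53 × 4 = $2,958.12 per year
Annual escrow total = $1,296.00 + $2,958.12 = $4,254.12
Monthly escrow = $4,254.12 / 12 = $354.51
Required cushion = 2 × $354.51 = $709.02
Surplus = $1,010.98 − $709.02 = $301.96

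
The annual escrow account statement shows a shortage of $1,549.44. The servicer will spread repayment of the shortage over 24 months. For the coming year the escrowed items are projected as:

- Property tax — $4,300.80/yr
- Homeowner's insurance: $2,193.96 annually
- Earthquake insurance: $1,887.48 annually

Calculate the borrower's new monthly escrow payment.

$763.08

Property tax: $4,300.80 per year
Homeowner's insurance: $2,193.96 per year
Earthquake insurance: $1,887.48 per year
Annual escrow total = $8,382.24
Base monthly escrow = $8,382.24 / 12 = $698.52
Shortage spread = $1,549.44 ÷ 24 = $64.56/mo
New monthly escrow = $698.52 + $64.56 = $763.08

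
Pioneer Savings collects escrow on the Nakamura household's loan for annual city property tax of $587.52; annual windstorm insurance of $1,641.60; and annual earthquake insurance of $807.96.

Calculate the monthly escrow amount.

$253.09

City property tax = $587.52 annually
Windstorm insurance = $1,641.60 annually
Earthquake insurance = $807.96 annually
Total per year = $3,037.08
Monthly = $3,037.08 / 12 = $253.09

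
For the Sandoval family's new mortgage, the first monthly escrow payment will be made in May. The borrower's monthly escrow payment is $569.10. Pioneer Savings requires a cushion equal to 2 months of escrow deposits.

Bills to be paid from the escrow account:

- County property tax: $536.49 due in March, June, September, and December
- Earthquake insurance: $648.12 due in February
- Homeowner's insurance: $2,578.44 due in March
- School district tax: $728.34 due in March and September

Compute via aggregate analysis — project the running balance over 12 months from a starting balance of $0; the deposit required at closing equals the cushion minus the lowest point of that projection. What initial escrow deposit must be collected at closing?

Cushion = 2 × $569.10 = $1,138.20
Trial balance (start $0, +$569.10 each month, − disbursements):
  May: +$569.10 → $569.10
  Jun: +$569.10 − $536.49 → $601.71
  Jul: +$569.10 → $1,170.81
  Aug: +$569.10 → $1,739.91
  Sep: +$569.10 − $1,264.83 → $1,044.18
  Oct: +$569.10 → $1,613.28
  Nov: +$569.10 → $2,182.38
  Dec: +$569.10 − $536.49 → $2,214.99
  Jan: +$569.10 → $2,784.09
  Feb: +$569.10 − $648.12 → $2,705.07
  Mar: +$569.10 − $3,843.27 → -$569.10
  Apr: +$569.10 → $0.00
Lowest trial balance = -$569.10 (Mar)
Initial deposit = cushion − low point = $1,138.20 − (-$569.10) = $1,707.30

$1,707.30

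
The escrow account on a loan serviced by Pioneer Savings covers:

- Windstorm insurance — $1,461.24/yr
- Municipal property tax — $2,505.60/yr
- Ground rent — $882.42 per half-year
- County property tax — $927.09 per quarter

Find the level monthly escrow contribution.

Windstorm insurance: $1,461.24 annually
Municipal property tax: $2,505.60 annually
Ground rent: $882.42 × 2 = $1,764.84 annually
County property tax: $927.09 × 4 = $3,708.36 annually
Annual escrow total = $1,461.24 + $2,505.60 + $1,764.84 + $3,708.36 = $9,440.04
Monthly = $9,440.04 / 12 = $786.67

$786.67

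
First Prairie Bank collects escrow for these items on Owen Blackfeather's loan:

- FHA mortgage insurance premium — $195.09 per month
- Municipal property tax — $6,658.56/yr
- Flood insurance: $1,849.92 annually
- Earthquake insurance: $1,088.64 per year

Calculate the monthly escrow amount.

FHA mortgage insurance premium = $195.09 × 12 = $2,341.08 annually
Municipal property tax = $6,658.56 annually
Flood insurance = $1,849.92 annually
Earthquake insurance = $1,088.64 annually
Combined annual = $11,938.20
Base monthly escrow = $11,938.20 / 12 = $994.85

$994.85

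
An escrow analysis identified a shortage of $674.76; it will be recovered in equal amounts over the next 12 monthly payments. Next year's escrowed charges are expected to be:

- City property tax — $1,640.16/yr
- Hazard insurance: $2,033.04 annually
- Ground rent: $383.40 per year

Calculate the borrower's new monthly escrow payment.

City property tax — $1,640.16/yr
Hazard insurance — $2,033.04/yr
Ground rent — $383.40/yr
Yearly total = $1,640.16 + $2,033.04 + $383.40 = $4,056.60
Monthly = $4,056.60 / 12 = $338.05
Shortage spread = $674.76 / 12 = $56.23/mo
Adjusted monthly = $338.05 + $56.23 = $394.28

$394.28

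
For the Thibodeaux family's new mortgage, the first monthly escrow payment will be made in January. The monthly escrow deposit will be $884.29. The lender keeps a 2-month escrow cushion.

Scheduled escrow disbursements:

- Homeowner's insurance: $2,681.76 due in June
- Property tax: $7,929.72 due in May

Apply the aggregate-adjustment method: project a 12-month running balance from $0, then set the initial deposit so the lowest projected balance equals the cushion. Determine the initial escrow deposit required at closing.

$7,074.32

Cushion = 2 × $884.29 = $1,768.58
Trial balance (start $0, +$884.29 each month, − disbursements):
  Jan: +$884.29 → $884.29
  Feb: +$884.29 → $1,768.58
  Mar: +$884.29 → $2,652.87
  Apr: +$884.29 → $3,537.16
  May: +$884.29 − $7,929.72 → -$3,508.27
  Jun: +$884.29 − $2,681.76 → -$5,305.74
  Jul: +$884.29 → -$4,421.45
  Aug: +$884.29 → -$3,537.16
  Sep: +$884.29 → -$2,652.87
  Oct: +$884.29 → -$1,768.58
  Nov: +$884.29 → -$884.29
  Dec: +$884.29 → $0.00
Lowest trial balance = -$5,305.74 (Jun)
Initial deposit = cushion − low point = $1,768.58 − (-$5,305.74) = $7,074.32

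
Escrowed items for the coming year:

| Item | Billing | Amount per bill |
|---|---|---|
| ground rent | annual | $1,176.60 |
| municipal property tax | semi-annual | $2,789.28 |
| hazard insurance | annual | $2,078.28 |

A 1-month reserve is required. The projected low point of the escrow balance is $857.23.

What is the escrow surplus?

Ground rent: $1,176.60/yr
Municipal property tax: $2,789.28 × 2 = $5,578.56/yr
Hazard insurance: $2,078.28/yr
Annual escrow total = $8,833.44
Per month = $8,833.44 ÷ 12 = $736.12
Cushion = 1 × $736.12 = $736.12
Excess over cushion: $857.23 − $736.12 = $121.11

$121.11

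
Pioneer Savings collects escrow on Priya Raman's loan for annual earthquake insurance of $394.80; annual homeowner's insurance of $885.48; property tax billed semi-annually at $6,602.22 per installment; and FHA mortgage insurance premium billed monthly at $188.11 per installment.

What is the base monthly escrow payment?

Earthquake insurance — $394.80 per year
Homeowner's insurance — $885.48 per year
Property tax — $6,602.22 × 2 = $13,204.44 per year
FHA mortgage insurance premium — $188.11 × 12 = $2,257.32 per year
Annual escrow total = $16,742.04
Base monthly escrow = $16,742.04 ÷ 12 = $1,395.17

$1,395.17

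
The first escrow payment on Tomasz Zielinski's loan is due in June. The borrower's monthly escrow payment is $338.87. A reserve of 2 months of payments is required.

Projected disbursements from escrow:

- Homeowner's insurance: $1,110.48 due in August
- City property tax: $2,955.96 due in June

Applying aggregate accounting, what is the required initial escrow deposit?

$3,727.57

Cushion = 2 × $338.87 = $677.74
Trial balance (start $0, +$338.87 each month, − disbursements):
  Jun: +$338.87 − $2,955.96 → -$2,617.09
  Jul: +$338.87 → -$2,278.22
  Aug: +$338.87 − $1,110.48 → -$3,049.83
  Sep: +$338.87 → -$2,710.96
  Oct: +$338.87 → -$2,372.09
  Nov: +$338.87 → -$2,033.22
  Dec: +$338.87 → -$1,694.35
  Jan: +$338.87 → -$1,355.48
  Feb: +$338.87 → -$1,016.61
  Mar: +$338.87 → -$677.74
  Apr: +$338.87 → -$338.87
  May: +$338.87 → $0.00
Lowest trial balance = -$3,049.83 (Aug)
Initial deposit = cushion − low point = $677.74 − (-$3,049.83) = $3,727.57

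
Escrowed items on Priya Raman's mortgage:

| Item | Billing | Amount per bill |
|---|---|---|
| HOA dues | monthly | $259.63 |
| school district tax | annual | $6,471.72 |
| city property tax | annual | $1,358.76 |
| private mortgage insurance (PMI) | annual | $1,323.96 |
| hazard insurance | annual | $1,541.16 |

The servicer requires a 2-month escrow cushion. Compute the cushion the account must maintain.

HOA dues — $259.63 × 12 = $3,115.56 annually
School district tax — $6,471.72 annually
City property tax — $1,358.76 annually
Private mortgage insurance (PMI) — $1,323.96 annually
Hazard insurance — $1,541.16 annually
Total annual escrow = $13,811.16
Per month = $13,811.16 / 12 = $1,150.93
Reserve = 2 × $1,150.93 = $2,301.86

$2,301.86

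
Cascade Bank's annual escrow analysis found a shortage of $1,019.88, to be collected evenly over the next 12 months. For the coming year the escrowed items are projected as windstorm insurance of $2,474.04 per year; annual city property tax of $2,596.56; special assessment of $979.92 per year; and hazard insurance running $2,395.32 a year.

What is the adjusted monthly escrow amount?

Windstorm insurance: $2,474.04/yr
City property tax: $2,596.56/yr
Special assessment: $979.92/yr
Hazard insurance: $2,395.32/yr
Yearly total = $2,474.04 + $2,596.56 + $979.92 + $2,395.32 = $8,445.84
Monthly escrow = $8,445.84 ÷ 12 = $703.82
Shortage per month = $1,019.88 ÷ 12 = $84.99
Adjusted monthly = $703.82 + $84.99 = $788.81

$788.81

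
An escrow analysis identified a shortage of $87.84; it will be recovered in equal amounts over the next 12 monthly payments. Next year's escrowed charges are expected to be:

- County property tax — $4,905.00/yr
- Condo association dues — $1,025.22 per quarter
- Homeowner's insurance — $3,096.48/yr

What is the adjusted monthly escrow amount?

$1,015.85

County property tax = $4,905.00
Condo association dues = $1,025.22 × 4 = $4,100.88
Homeowner's insurance = $3,096.48
Yearly total = $4,905.00 + $4,100.88 + $3,096.48 = $12,102.36
Monthly = $12,102.36 / 12 = $1,008.53
Shortage spread = $87.84 / 12 = $7.32/mo
Adjusted monthly = $1,008.53 + $7.32 = $1,015.85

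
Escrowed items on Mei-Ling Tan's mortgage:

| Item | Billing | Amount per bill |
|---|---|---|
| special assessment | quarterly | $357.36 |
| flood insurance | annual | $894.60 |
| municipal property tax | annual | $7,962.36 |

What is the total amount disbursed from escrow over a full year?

Special assessment = $357.36 × 4 = $1,429.44 per year
Flood insurance = $894.60 per year
Municipal property tax = $7,962.36 per year
Combined annual = $10,286.40

$10,286.40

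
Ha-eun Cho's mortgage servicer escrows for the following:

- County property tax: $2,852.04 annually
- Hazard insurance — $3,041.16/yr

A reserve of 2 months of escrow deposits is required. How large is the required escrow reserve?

County property tax — $2,852.04/yr
Hazard insurance — $3,041.16/yr
Annual escrow total = $2,852.04 + $3,041.16 = $5,893.20
Per month = $5,893.20 ÷ 12 = $491.10
Reserve = 2 × $491.10 = $982.20

$982.20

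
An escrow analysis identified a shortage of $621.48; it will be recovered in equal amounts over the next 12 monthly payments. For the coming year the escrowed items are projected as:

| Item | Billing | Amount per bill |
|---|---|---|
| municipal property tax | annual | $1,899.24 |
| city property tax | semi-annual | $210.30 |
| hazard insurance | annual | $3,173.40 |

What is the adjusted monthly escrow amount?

$509.56

Municipal property tax — $1,899.24
City property tax — $210.30 × 2 = $420.60
Hazard insurance — $3,173.40
Yearly total = $1,899.24 + $420.60 + $3,173.40 = $5,493.24
Per month = $5,493.24 / 12 = $457.77
Monthly shortage recovery: $621.48 / 12 = $51.79
New monthly escrow = $457.77 + $51.79 = $509.56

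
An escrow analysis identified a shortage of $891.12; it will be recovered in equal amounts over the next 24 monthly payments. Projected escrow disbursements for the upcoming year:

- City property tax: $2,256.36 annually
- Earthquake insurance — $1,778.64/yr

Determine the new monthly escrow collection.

City property tax = $2,256.36
Earthquake insurance = $1,778.64
Total per year = $2,256.36 + $1,778.64 = $4,035.00
Base monthly escrow = $4,035.00 / 12 = $336.25
Monthly shortage recovery: $891.12 / 24 = $37.13
New monthly escrow = $336.25 + $37.13 = $373.38

$373.38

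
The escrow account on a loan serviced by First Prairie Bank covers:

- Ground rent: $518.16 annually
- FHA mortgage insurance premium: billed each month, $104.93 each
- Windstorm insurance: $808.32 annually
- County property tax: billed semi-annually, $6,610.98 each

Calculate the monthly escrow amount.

Ground rent — $518.16
FHA mortgage insurance premium — $104.93 × 12 = $1,259.16
Windstorm insurance — $808.32
County property tax — $6,610.98 × 2 = $13,221.96
Annual escrow total = $15,807.60
Monthly escrow = $15,807.60 ÷ 12 = $1,317.30

$1,317.30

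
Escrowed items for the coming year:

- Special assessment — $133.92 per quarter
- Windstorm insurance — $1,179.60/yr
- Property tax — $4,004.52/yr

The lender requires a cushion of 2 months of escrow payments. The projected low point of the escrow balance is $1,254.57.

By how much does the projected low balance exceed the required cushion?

$301.27

Special assessment: $133.92 × 4 = $535.68/yr
Windstorm insurance: $1,179.60/yr
Property tax: $4,004.52/yr
Annual escrow total = $535.68 + $1,179.60 + $4,004.52 = $5,719.80
Per month = $5,719.80 ÷ 12 = $476.65
Required reserve = 2 × $476.65 = $953.30
Excess over cushion: $1,254.57 − $953.30 = $301.27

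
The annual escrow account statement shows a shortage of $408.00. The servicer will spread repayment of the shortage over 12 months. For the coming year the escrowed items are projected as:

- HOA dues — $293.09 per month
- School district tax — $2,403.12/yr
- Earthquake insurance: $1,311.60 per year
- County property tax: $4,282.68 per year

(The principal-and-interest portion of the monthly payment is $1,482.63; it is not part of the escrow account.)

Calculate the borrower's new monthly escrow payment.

$993.54

HOA dues — $293.09 × 12 = $3,517.08 annually
School district tax — $2,403.12 annually
Earthquake insurance — $1,311.60 annually
County property tax — $4,282.68 annually
Total per year = $3,517.08 + $2,403.12 + $1,311.60 + $4,282.68 = $11,514.48
Monthly escrow = $11,514.48 / 12 = $959.54
Monthly shortage recovery: $408.00 / 12 = $34.00
Adjusted monthly = $959.54 + $34.00 = $993.54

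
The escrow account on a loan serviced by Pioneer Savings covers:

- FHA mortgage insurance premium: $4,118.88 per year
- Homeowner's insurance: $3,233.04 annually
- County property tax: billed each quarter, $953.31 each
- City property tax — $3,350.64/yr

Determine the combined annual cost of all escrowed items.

FHA mortgage insurance premium — $4,118.88 annually
Homeowner's insurance — $3,233.04 annually
County property tax — $953.31 × 4 = $3,813.24 annually
City property tax — $3,350.64 annually
Total annual escrow = $4,118.88 + $3,233.04 + $3,813.24 + $3,350.64 = $14,515.80

$14,515.80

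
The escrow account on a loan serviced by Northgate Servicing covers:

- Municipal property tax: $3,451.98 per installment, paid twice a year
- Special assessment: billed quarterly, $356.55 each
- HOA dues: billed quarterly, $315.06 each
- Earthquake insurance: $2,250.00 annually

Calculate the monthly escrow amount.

$986.70

Municipal property tax: $3,451.98 × 2 = $6,903.96
Special assessment: $356.55 × 4 = $1,426.20
HOA dues: $315.06 × 4 = $1,260.24
Earthquake insurance: $2,250.00
Yearly total = $6,903.96 + $1,426.20 + $1,260.24 + $2,250.00 = $11,840.40
Base monthly escrow = $11,840.40 ÷ 12 = $986.70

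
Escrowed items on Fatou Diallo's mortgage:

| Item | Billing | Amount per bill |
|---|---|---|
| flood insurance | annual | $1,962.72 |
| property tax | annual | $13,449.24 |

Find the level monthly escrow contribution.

$1,284.33

Flood insurance — $1,962.72 per year
Property tax — $13,449.24 per year
Combined annual = $15,411.96
Base monthly escrow = $15,411.96 / 12 = $1,284.33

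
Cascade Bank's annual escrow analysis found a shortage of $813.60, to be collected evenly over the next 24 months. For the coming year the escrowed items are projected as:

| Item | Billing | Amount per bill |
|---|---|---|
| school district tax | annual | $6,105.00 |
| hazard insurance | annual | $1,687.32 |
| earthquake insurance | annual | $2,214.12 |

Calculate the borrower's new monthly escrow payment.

$867.77

School district tax: $6,105.00/yr
Hazard insurance: $1,687.32/yr
Earthquake insurance: $2,214.12/yr
Total annual escrow = $6,105.00 + $1,687.32 + $2,214.12 = $10,006.44
Per month = $10,006.44 ÷ 12 = $833.87
Shortage per month = $813.60 / 24 = $33.90
New monthly escrow = $833.87 + $33.90 = $867.77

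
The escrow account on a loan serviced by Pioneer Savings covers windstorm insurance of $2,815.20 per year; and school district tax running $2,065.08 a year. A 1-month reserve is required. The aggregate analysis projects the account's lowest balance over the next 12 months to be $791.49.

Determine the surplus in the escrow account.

$384.80

Windstorm insurance: $2,815.20 annually
School district tax: $2,065.08 annually
Total per year = $2,815.20 + $2,065.08 = $4,880.28
Monthly escrow = $4,880.28 / 12 = $406.69
Required cushion = 1 × $406.69 = $406.69
Excess over cushion: $791.49 − $406.69 = $384.80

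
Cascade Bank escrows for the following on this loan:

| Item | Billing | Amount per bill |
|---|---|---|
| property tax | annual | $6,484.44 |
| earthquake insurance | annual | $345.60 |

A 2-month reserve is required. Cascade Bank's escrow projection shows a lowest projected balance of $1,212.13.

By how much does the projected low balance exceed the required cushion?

Property tax = $6,484.44 annually
Earthquake insurance = $345.60 annually
Annual escrow total = $6,484.44 + $345.60 = $6,830.04
Base monthly escrow = $6,830.04 ÷ 12 = $569.17
Required reserve = 2 × $569.17 = $1,138.34
Excess over cushion: $1,212.13 − $1,138.34 = $73.79

$73.79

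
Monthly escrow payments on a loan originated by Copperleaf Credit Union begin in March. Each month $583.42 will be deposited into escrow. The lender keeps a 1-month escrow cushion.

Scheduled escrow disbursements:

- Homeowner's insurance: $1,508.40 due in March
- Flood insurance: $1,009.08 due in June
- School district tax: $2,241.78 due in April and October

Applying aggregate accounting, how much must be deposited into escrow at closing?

$3,166.76

Cushion = 1 × $583.42 = $583.42
Trial balance (start $0, +$583.42 each month, − disbursements):
  Mar: +$583.42 − $1,508.40 → -$924.98
  Apr: +$583.42 − $2,241.78 → -$2,583.34
  May: +$583.42 → -$1,999.92
  Jun: +$583.42 − $1,009.08 → -$2,425.58
  Jul: +$583.42 → -$1,842.16
  Aug: +$583.42 → -$1,258.74
  Sep: +$583.42 → -$675.32
  Oct: +$583.42 − $2,241.78 → -$2,333.68
  Nov: +$583.42 → -$1,750.26
  Dec: +$583.42 → -$1,166.84
  Jan: +$583.42 → -$583.42
  Feb: +$583.42 → $0.00
Lowest trial balance = -$2,583.34 (Apr)
Initial deposit = cushion − low point = $583.42 − (-$2,583.34) = $3,166.76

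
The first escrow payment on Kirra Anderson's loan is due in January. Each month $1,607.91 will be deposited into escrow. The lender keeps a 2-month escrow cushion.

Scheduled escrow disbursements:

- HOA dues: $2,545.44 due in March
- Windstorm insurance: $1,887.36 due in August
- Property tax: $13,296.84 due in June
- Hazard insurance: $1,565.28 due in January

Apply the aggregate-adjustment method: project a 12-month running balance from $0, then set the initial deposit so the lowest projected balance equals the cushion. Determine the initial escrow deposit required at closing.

Cushion = 2 × $1,607.91 = $3,215.82
Trial balance (start $0, +$1,607.91 each month, − disbursements):
  Jan: +$1,607.91 − $1,565.28 → $42.63
  Feb: +$1,607.91 → $1,650.54
  Mar: +$1,607.91 − $2,545.44 → $713.01
  Apr: +$1,607.91 → $2,320.92
  May: +$1,607.91 → $3,928.83
  Jun: +$1,607.91 − $13,296.84 → -$7,760.10
  Jul: +$1,607.91 → -$6,152.19
  Aug: +$1,607.91 − $1,887.36 → -$6,431.64
  Sep: +$1,607.91 → -$4,823.73
  Oct: +$1,607.91 → -$3,215.82
  Nov: +$1,607.91 → -$1,607.91
  Dec: +$1,607.91 → $0.00
Lowest trial balance = -$7,760.10 (Jun)
Initial deposit = cushion − low point = $3,215.82 − (-$7,760.10) = $10,975.92

$10,975.92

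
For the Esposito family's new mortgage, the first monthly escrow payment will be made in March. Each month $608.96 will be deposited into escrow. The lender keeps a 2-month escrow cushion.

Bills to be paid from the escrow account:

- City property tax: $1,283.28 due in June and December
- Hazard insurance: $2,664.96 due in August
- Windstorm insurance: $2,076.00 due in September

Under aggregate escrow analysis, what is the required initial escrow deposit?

$2,979.44

Cushion = 2 × $608.96 = $1,217.92
Trial balance (start $0, +$608.96 each month, − disbursements):
  Mar: +$608.96 → $608.96
  Apr: +$608.96 → $1,217.92
  May: +$608.96 → $1,826.88
  Jun: +$608.96 − $1,283.28 → $1,152.56
  Jul: +$608.96 → $1,761.52
  Aug: +$608.96 − $2,664.96 → -$294.48
  Sep: +$608.96 − $2,076.00 → -$1,761.52
  Oct: +$608.96 → -$1,152.56
  Nov: +$608.96 → -$543.60
  Dec: +$608.96 − $1,283.28 → -$1,217.92
  Jan: +$608.96 → -$608.96
  Feb: +$608.96 → $0.00
Lowest trial balance = -$1,761.52 (Sep)
Initial deposit = cushion − low point = $1,217.92 − (-$1,761.52) = $2,979.44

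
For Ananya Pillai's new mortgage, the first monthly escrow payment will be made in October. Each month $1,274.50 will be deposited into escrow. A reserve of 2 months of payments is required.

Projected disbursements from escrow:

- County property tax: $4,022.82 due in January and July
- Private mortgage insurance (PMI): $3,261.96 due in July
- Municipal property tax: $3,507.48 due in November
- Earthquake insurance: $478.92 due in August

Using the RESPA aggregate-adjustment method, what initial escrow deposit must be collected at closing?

Cushion = 2 × $1,274.50 = $2,549.00
Trial balance (start $0, +$1,274.50 each month, − disbursements):
  Oct: +$1,274.50 → $1,274.50
  Nov: +$1,274.50 − $3,507.48 → -$958.48
  Dec: +$1,274.50 → $316.02
  Jan: +$1,274.50 − $4,022.82 → -$2,432.30
  Feb: +$1,274.50 → -$1,157.80
  Mar: +$1,274.50 → $116.70
  Apr: +$1,274.50 → $1,391.20
  May: +$1,274.50 → $2,665.70
  Jun: +$1,274.50 → $3,940.20
  Jul: +$1,274.50 − $7,284.78 → -$2,070.08
  Aug: +$1,274.50 − $478.92 → -$1,274.50
  Sep: +$1,274.50 → $0.00
Lowest trial balance = -$2,432.30 (Jan)
Initial deposit = cushion − low point = $2,549.00 − (-$2,432.30) = $4,981.30

$4,981.30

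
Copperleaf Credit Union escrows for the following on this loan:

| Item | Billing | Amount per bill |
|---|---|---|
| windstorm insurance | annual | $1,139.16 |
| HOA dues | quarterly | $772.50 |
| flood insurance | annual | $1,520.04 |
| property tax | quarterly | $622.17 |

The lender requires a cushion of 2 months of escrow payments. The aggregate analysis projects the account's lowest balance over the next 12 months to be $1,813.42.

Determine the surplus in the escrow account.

$440.44

Windstorm insurance — $1,139.16
HOA dues — $772.50 × 4 = $3,090.00
Flood insurance — $1,520.04
Property tax — $622.17 × 4 = $2,488.68
Total per year = $8,237.88
Monthly = $8,237.88 ÷ 12 = $686.49
Cushion = 2 × $686.49 = $1,372.98
Excess over cushion: $1,813.42 − $1,372.98 = $440.44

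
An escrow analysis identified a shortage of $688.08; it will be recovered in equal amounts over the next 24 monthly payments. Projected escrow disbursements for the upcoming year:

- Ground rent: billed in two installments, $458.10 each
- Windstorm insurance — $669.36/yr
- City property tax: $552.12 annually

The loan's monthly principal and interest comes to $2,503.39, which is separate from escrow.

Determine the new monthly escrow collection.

Ground rent — $458.10 × 2 = $916.20
Windstorm insurance — $669.36
City property tax — $552.12
Yearly total = $2,137.68
Base monthly escrow = $2,137.68 / 12 = $178.14
Shortage spread = $688.08 / 24 = $28.67/mo
New monthly escrow = $178.14 + $28.67 = $206.81

$206.81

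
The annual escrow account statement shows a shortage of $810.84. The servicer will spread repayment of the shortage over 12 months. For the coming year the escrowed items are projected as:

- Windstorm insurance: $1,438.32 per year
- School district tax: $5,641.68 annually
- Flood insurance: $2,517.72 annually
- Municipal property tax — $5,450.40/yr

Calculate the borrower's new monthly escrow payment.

Windstorm insurance = $1,438.32 annually
School district tax = $5,641.68 annually
Flood insurance = $2,517.72 annually
Municipal property tax = $5,450.40 annually
Annual escrow total = $15,048.12
Monthly = $15,048.12 / 12 = $1,254.01
Shortage per month = $810.84 ÷ 12 = $67.57
New monthly escrow = $1,254.01 + $67.57 = $1,321.58

$1,321.58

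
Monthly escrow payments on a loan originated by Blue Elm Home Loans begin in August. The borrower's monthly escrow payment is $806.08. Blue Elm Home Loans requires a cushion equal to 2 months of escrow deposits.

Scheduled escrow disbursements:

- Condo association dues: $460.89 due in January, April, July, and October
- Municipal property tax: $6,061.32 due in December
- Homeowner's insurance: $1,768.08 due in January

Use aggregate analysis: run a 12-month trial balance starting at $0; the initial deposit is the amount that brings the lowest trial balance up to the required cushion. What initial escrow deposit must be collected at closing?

Cushion = 2 × $806.08 = $1,612.16
Trial balance (start $0, +$806.08 each month, − disbursements):
  Aug: +$806.08 → $806.08
  Sep: +$806.08 → $1,612.16
  Oct: +$806.08 − $460.89 → $1,957.35
  Nov: +$806.08 → $2,763.43
  Dec: +$806.08 − $6,061.32 → -$2,491.81
  Jan: +$806.08 − $2,228.97 → -$3,914.70
  Feb: +$806.08 → -$3,108.62
  Mar: +$806.08 → -$2,302.54
  Apr: +$806.08 − $460.89 → -$1,957.35
  May: +$806.08 → -$1,151.27
  Jun: +$806.08 → -$345.19
  Jul: +$806.08 − $460.89 → $0.00
Lowest trial balance = -$3,914.70 (Jan)
Initial deposit = cushion − low point = $1,612.16 − (-$3,914.70) = $5,526.86

$5,526.86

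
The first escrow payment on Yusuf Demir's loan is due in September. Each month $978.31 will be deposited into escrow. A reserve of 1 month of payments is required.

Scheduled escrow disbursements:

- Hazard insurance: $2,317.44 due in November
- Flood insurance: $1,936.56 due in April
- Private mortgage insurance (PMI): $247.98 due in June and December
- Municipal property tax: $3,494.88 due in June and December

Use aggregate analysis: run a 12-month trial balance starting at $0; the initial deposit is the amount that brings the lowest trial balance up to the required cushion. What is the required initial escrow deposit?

Cushion = 1 × $978.31 = $978.31
Trial balance (start $0, +$978.31 each month, − disbursements):
  Sep: +$978.31 → $978.31
  Oct: +$978.31 → $1,956.62
  Nov: +$978.31 − $2,317.44 → $617.49
  Dec: +$978.31 − $3,742.86 → -$2,147.06
  Jan: +$978.31 → -$1,168.75
  Feb: +$978.31 → -$190.44
  Mar: +$978.31 → $787.87
  Apr: +$978.31 − $1,936.56 → -$170.38
  May: +$978.31 → $807.93
  Jun: +$978.31 − $3,742.86 → -$1,956.62
  Jul: +$978.31 → -$978.31
  Aug: +$978.31 → $0.00
Lowest trial balance = -$2,147.06 (Dec)
Initial deposit = cushion − low point = $978.31 − (-$2,147.06) = $3,125.37

$3,125.37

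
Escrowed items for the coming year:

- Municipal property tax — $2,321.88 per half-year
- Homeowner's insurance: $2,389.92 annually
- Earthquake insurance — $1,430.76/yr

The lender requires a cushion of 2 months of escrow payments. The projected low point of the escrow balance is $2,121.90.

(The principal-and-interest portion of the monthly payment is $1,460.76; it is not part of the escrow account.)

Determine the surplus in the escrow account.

$711.16

Municipal property tax: $2,321.88 × 2 = $4,643.76 annually
Homeowner's insurance: $2,389.92 annually
Earthquake insurance: $1,430.76 annually
Combined annual = $4,643.76 + $2,389.92 + $1,430.76 = $8,464.44
Base monthly escrow = $8,464.44 / 12 = $705.37
Cushion = 2 × $705.37 = $1,410.74
Surplus = $2,121.90 − $1,410.74 = $711.16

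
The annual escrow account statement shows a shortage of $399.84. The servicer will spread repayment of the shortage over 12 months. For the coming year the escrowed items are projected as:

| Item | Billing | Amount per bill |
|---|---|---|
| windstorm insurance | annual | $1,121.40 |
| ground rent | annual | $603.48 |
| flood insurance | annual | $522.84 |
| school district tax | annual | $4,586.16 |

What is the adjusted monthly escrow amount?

Windstorm insurance: $1,121.40 annually
Ground rent: $603.48 annually
Flood insurance: $522.84 annually
School district tax: $4,586.16 annually
Yearly total = $1,121.40 + $603.48 + $522.84 + $4,586.16 = $6,833.88
Per month = $6,833.88 / 12 = $569.49
Shortage per month = $399.84 / 12 = $33.32
New monthly escrow = $569.49 + $33.32 = $602.81

$602.81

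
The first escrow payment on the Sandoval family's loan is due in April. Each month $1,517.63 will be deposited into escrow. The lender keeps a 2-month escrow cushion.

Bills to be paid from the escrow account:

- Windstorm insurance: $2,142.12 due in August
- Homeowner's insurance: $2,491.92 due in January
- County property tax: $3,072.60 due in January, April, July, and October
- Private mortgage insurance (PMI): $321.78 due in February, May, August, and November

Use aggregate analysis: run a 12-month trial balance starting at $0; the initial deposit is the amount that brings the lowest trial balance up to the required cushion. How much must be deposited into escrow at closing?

Cushion = 2 × $1,517.63 = $3,035.26
Trial balance (start $0, +$1,517.63 each month, − disbursements):
  Apr: +$1,517.63 − $3,072.60 → -$1,554.97
  May: +$1,517.63 − $321.78 → -$359.12
  Jun: +$1,517.63 → $1,158.51
  Jul: +$1,517.63 − $3,072.60 → -$396.46
  Aug: +$1,517.63 − $2,463.90 → -$1,342.73
  Sep: +$1,517.63 → $174.90
  Oct: +$1,517.63 − $3,072.60 → -$1,380.07
  Nov: +$1,517.63 − $321.78 → -$184.22
  Dec: +$1,517.63 → $1,333.41
  Jan: +$1,517.63 − $5,564.52 → -$2,713.48
  Feb: +$1,517.63 − $321.78 → -$1,517.63
  Mar: +$1,517.63 → $0.00
Lowest trial balance = -$2,713.48 (Jan)
Initial deposit = cushion − low point = $3,035.26 − (-$2,713.48) = $5,748.74

$5,748.74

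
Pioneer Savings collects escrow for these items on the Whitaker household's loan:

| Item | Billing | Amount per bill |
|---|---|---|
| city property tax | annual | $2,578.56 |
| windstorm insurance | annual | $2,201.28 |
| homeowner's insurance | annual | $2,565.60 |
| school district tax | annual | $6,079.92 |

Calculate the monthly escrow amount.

$1,118.78

City property tax = $2,578.56/yr
Windstorm insurance = $2,201.28/yr
Homeowner's insurance = $2,565.60/yr
School district tax = $6,079.92/yr
Yearly total = $2,578.56 + $2,201.28 + $2,565.60 + $6,079.92 = $13,425.36
Monthly escrow = $13,425.36 / 12 = $1,118.78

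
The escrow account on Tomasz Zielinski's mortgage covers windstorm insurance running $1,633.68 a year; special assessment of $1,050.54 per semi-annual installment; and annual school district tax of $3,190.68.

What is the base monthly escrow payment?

$577.12

Windstorm insurance — $1,633.68 per year
Special assessment — $1,050.54 × 2 = $2,101.08 per year
School district tax — $3,190.68 per year
Yearly total = $1,633.68 + $2,101.08 + $3,190.68 = $6,925.44
Monthly = $6,925.44 ÷ 12 = $577.12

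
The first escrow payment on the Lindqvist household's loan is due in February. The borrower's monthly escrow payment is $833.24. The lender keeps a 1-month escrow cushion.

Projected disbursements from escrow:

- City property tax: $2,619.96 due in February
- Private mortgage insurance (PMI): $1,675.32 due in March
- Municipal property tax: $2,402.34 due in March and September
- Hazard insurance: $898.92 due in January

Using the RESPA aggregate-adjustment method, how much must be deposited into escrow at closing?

Cushion = 1 × $833.24 = $833.24
Trial balance (start $0, +$833.24 each month, − disbursements):
  Feb: +$833.24 − $2,619.96 → -$1,786.72
  Mar: +$833.24 − $4,077.66 → -$5,031.14
  Apr: +$833.24 → -$4,197.90
  May: +$833.24 → -$3,364.66
  Jun: +$833.24 → -$2,531.42
  Jul: +$833.24 → -$1,698.18
  Aug: +$833.24 → -$864.94
  Sep: +$833.24 − $2,402.34 → -$2,434.04
  Oct: +$833.24 → -$1,600.80
  Nov: +$833.24 → -$767.56
  Dec: +$833.24 → $65.68
  Jan: +$833.24 − $898.92 → $0.00
Lowest trial balance = -$5,031.14 (Mar)
Initial deposit = cushion − low point = $833.24 − (-$5,031.14) = $5,864.38

$5,864.38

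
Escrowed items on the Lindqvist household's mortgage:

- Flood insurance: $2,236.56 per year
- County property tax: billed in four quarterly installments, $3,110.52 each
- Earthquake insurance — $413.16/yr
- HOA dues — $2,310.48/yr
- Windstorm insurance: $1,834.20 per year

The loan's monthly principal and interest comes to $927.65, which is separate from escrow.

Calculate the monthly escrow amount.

Flood insurance — $2,236.56
County property tax — $3,110.52 × 4 = $12,442.08
Earthquake insurance — $413.16
HOA dues — $2,310.48
Windstorm insurance — $1,834.20
Total per year = $2,236.56 + $12,442.08 + $413.16 + $2,310.48 + $1,834.20 = $19,236.48
Monthly = $19,236.48 ÷ 12 = $1,603.04

$1,603.04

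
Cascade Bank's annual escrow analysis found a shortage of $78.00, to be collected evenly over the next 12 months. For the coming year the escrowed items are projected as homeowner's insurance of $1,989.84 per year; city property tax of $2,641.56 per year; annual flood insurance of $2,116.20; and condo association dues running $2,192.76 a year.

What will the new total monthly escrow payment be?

$751.53

Homeowner's insurance: $1,989.84 annually
City property tax: $2,641.56 annually
Flood insurance: $2,116.20 annually
Condo association dues: $2,192.76 annually
Total annual escrow = $1,989.84 + $2,641.56 + $2,116.20 + $2,192.76 = $8,940.36
Monthly = $8,940.36 / 12 = $745.03
Shortage per month = $78.00 / 12 = $6.50
New monthly escrow = $745.03 + $6.50 = $751.53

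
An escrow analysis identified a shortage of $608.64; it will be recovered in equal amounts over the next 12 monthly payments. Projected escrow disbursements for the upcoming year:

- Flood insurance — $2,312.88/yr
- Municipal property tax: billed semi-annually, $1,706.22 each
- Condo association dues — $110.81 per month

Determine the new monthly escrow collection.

$638.64

Flood insurance: $2,312.88/yr
Municipal property tax: $1,706.22 × 2 = $3,412.44/yr
Condo association dues: $110.81 × 12 = $1,329.72/yr
Total annual escrow = $2,312.88 + $3,412.44 + $1,329.72 = $7,055.04
Per month = $7,055.04 ÷ 12 = $587.92
Shortage per month = $608.64 / 12 = $50.72
Adjusted monthly = $587.92 + $50.72 = $638.64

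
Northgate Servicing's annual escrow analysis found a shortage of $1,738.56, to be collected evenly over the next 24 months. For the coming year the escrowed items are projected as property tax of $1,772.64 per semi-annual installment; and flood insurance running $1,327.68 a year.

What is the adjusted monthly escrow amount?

Property tax — $1,772.64 × 2 = $3,545.28
Flood insurance — $1,327.68
Combined annual = $3,545.28 + $1,327.68 = $4,872.96
Base monthly escrow = $4,872.96 / 12 = $406.08
Shortage per month = $1,738.56 ÷ 24 = $72.44
Adjusted monthly = $406.08 + $72.44 = $478.52

$478.52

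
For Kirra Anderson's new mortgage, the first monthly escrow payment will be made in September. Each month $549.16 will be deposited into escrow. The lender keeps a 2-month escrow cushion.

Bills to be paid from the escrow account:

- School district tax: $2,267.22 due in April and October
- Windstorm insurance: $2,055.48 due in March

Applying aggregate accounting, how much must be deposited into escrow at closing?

Cushion = 2 × $549.16 = $1,098.32
Trial balance (start $0, +$549.16 each month, − disbursements):
  Sep: +$549.16 → $549.16
  Oct: +$549.16 − $2,267.22 → -$1,168.90
  Nov: +$549.16 → -$619.74
  Dec: +$549.16 → -$70.58
  Jan: +$549.16 → $478.58
  Feb: +$549.16 → $1,027.74
  Mar: +$549.16 − $2,055.48 → -$478.58
  Apr: +$549.16 − $2,267.22 → -$2,196.64
  May: +$549.16 → -$1,647.48
  Jun: +$549.16 → -$1,098.32
  Jul: +$549.16 → -$549.16
  Aug: +$549.16 → $0.00
Lowest trial balance = -$2,196.64 (Apr)
Initial deposit = cushion − low point = $1,098.32 − (-$2,196.64) = $3,294.96

$3,294.96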